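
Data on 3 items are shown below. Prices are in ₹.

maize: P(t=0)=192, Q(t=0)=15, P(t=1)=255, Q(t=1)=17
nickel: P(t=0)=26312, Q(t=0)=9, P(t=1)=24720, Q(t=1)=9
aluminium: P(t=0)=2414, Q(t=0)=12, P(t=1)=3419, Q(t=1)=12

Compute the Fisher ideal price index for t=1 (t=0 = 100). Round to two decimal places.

99.53

Laspeyres component (base-period weights):
ΣP(t=1)Q(t=0) = 255×15 + 24720×9 + 3419×12 = 3825 + 222480 + 41028 = 267333
ΣP(t=0)Q(t=0) = 192×15 + 26312×9 + 2414×12 = 2880 + 236808 + 28968 = 268656
L = 267333 / 268656 × 100 = 99.5075
Paasche component (current-period weights):
ΣP(t=1)Q(t=1) = 255×17 + 24720×9 + 3419×12 = 4335 + 222480 + 41028 = 267843
ΣP(t=0)Q(t=1) = 192×17 + 26312×9 + 2414×12 = 3264 + 236808 + 28968 = 269040
P = 267843 / 269040 × 100 = 99.5551
Fisher = √(L × P) = √(99.5075 × 99.5551) = 99.5313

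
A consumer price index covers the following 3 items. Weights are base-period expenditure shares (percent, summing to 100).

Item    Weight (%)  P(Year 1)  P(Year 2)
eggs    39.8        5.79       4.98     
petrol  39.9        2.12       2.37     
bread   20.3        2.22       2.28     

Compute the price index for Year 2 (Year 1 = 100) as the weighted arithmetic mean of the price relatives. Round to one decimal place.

99.7

eggs: 39.8 × (4.98/5.79) = 39.8 × 0.860104 = 34.2321
petrol: 39.9 × (2.37/2.12) = 39.9 × 1.117925 = 44.6052
bread: 20.3 × (2.28/2.22) = 20.3 × 1.027027 = 20.8486
Index = Σ wᵢ·(p₁ᵢ/p₀ᵢ) = 34.2321 + 44.6052 + 20.8486 = 99.6860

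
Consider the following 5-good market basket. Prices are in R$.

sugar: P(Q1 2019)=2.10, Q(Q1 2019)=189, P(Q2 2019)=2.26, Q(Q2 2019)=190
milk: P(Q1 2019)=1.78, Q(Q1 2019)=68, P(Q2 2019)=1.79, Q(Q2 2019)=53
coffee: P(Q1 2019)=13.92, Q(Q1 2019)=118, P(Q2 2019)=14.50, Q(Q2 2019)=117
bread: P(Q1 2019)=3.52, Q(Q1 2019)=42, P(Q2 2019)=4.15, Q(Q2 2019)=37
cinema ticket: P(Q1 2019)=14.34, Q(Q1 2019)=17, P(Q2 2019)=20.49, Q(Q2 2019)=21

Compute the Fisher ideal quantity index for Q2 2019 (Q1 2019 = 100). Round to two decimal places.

100.42

Laspeyres component (base-period weights):
ΣP(Q1 2019)Q(Q2 2019) = 2.10×190 + 1.78×53 + 13.92×117 + 3.52×37 + 14.34×21 = 399 + 94.34 + 1628.64 + 130.24 + 301.14 = 2553.36
ΣP(Q1 2019)Q(Q1 2019) = 2.10×189 + 1.78×68 + 13.92×118 + 3.52×42 + 14.34×17 = 396.9 + 121.04 + 1642.56 + 147.84 + 243.78 = 2552.12
L = 2553.36 / 2552.12 × 100 = 100.0486
Paasche component (current-period weights):
ΣP(Q2 2019)Q(Q2 2019) = 2.26×190 + 1.79×53 + 14.50×117 + 4.15×37 + 20.49×21 = 429.4 + 94.87 + 1696.5 + 153.55 + 430.29 = 2804.61
ΣP(Q2 2019)Q(Q1 2019) = 2.26×189 + 1.79×68 + 14.50×118 + 4.15×42 + 20.49×17 = 427.14 + 121.72 + 1711 + 174.3 + 348.33 = 2782.49
P = 2804.61 / 2782.49 × 100 = 100.7950
Fisher = √(L × P) = √(100.0486 × 100.7950) = 100.4211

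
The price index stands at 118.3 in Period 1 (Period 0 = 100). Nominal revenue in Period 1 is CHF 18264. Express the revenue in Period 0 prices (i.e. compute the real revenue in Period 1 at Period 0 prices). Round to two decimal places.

Real = Nominal ÷ (Index/100) = 18264 ÷ (118.3/100)
     = 18264 ÷ 1.183 = 15438.7151

15438.72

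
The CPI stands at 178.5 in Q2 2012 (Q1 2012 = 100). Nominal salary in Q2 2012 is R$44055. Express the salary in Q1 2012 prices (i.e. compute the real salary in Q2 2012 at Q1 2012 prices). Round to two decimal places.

24680.67

Real = Nominal ÷ (Index/100) = 44055 ÷ (178.5/100)
     = 44055 ÷ 1.785 = 24680.6723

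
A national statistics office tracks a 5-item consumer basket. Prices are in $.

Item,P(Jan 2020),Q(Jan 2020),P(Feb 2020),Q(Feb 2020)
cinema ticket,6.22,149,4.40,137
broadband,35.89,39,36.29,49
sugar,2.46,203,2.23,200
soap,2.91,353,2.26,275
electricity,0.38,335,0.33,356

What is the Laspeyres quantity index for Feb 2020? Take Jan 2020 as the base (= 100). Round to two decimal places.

Laspeyres quantity index uses base-period prices as weights.
ΣP(Jan 2020)·Q(Feb 2020) = 6.22×137 + 35.89×49 + 2.46×200 + 2.91×275 + 0.38×356 = 852.14 + 1758.61 + 492 + 800.25 + 135.28 = 4038.28
ΣP(Jan 2020)·Q(Jan 2020) = 6.22×149 + 35.89×39 + 2.46×203 + 2.91×353 + 0.38×335 = 926.78 + 1399.71 + 499.38 + 1027.23 + 127.3 = 3980.4
Index = 4038.28 / 3980.4 × 100 = 101.4541

101.45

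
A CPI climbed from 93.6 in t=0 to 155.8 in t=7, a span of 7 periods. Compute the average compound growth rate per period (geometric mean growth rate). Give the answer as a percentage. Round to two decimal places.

Growth factor = (155.8/93.6)^(1/7) = (1.664530)^(1/7) = 1.075507
Growth rate = 1.075507 − 1 = 0.075507 = 7.5507%

7.55%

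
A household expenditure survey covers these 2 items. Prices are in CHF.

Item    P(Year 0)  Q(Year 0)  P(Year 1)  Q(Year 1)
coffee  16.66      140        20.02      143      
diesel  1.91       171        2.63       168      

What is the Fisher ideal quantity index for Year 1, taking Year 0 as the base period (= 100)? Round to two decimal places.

101.63

Laspeyres component (base-period weights):
ΣP(Year 0)Q(Year 1) = 16.66×143 + 1.91×168 = 2382.38 + 320.88 = 2703.26
ΣP(Year 0)Q(Year 0) = 16.66×140 + 1.91×171 = 2332.4 + 326.61 = 2659.01
L = 2703.26 / 2659.01 × 100 = 101.6642
Paasche component (current-period weights):
ΣP(Year 1)Q(Year 1) = 20.02×143 + 2.63×168 = 2862.86 + 441.84 = 3304.7
ΣP(Year 1)Q(Year 0) = 20.02×140 + 2.63×171 = 2802.8 + 449.73 = 3252.53
P = 3304.7 / 3252.53 × 100 = 101.6040
Fisher = √(L × P) = √(101.6642 × 101.6040) = 101.6341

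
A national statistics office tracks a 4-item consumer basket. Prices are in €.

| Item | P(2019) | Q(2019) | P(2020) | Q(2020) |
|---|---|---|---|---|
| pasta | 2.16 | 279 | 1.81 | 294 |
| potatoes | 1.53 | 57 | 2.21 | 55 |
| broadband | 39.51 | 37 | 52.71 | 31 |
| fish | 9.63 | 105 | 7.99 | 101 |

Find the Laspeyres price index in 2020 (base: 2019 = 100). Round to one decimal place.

Laspeyres price index uses base-period quantities as weights.
ΣP(2020)·Q(2019) = 1.81×279 + 2.21×57 + 52.71×37 + 7.99×105 = 504.99 + 125.97 + 1950.27 + 838.95 = 3420.18
ΣP(2019)·Q(2019) = 2.16×279 + 1.53×57 + 39.51×37 + 9.63×105 = 602.64 + 87.21 + 1461.87 + 1011.15 = 3162.87
Index = 3420.18 / 3162.87 × 100 = 108.1353

108.1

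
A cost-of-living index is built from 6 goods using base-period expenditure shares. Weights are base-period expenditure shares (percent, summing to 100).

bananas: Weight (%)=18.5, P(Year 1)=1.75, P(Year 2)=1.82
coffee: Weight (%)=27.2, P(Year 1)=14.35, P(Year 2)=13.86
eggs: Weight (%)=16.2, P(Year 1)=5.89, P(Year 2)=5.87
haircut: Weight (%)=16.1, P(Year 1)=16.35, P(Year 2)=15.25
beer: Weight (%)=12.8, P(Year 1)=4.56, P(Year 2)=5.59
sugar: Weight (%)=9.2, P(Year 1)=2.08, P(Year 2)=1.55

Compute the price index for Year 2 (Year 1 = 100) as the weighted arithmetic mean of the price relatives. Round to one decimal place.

99.2

bananas: 18.5 × (1.82/1.75) = 18.5 × 1.040000 = 19.2400
coffee: 27.2 × (13.86/14.35) = 27.2 × 0.965854 = 26.2712
eggs: 16.2 × (5.87/5.89) = 16.2 × 0.996604 = 16.1450
haircut: 16.1 × (15.25/16.35) = 16.1 × 0.932722 = 15.0168
beer: 12.8 × (5.59/4.56) = 12.8 × 1.225877 = 15.6912
sugar: 9.2 × (1.55/2.08) = 9.2 × 0.745192 = 6.8558
Index = Σ wᵢ·(p₁ᵢ/p₀ᵢ) = 19.2400 + 26.2712 + 16.1450 + 15.0168 + 15.6912 + 6.8558 = 99.2200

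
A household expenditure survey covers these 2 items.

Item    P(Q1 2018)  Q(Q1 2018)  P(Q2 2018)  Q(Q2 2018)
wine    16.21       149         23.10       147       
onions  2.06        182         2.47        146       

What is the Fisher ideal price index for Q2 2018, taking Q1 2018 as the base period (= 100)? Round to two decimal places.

139.72

Laspeyres component (base-period weights):
ΣP(Q2 2018)Q(Q1 2018) = 23.10×149 + 2.47×182 = 3441.9 + 449.54 = 3891.44
ΣP(Q1 2018)Q(Q1 2018) = 16.21×149 + 2.06×182 = 2415.29 + 374.92 = 2790.21
L = 3891.44 / 2790.21 × 100 = 139.4676
Paasche component (current-period weights):
ΣP(Q2 2018)Q(Q2 2018) = 23.10×147 + 2.47×146 = 3395.7 + 360.62 = 3756.32
ΣP(Q1 2018)Q(Q2 2018) = 16.21×147 + 2.06×146 = 2382.87 + 300.76 = 2683.63
P = 3756.32 / 2683.63 × 100 = 139.9716
Fisher = √(L × P) = √(139.4676 × 139.9716) = 139.7194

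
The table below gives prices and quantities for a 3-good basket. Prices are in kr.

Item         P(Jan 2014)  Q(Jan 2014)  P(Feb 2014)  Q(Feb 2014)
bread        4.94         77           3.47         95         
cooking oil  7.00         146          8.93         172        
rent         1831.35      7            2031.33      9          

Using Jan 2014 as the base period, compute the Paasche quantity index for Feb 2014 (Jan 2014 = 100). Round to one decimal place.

Paasche quantity index uses current-period prices as weights.
ΣP(Feb 2014)·Q(Feb 2014) = 3.47×95 + 8.93×172 + 2031.33×9 = 329.65 + 1535.96 + 18281.97 = 20147.58
ΣP(Feb 2014)·Q(Jan 2014) = 3.47×77 + 8.93×146 + 2031.33×7 = 267.19 + 1303.78 + 14219.31 = 15790.28
Index = 20147.58 / 15790.28 × 100 = 127.5948

127.6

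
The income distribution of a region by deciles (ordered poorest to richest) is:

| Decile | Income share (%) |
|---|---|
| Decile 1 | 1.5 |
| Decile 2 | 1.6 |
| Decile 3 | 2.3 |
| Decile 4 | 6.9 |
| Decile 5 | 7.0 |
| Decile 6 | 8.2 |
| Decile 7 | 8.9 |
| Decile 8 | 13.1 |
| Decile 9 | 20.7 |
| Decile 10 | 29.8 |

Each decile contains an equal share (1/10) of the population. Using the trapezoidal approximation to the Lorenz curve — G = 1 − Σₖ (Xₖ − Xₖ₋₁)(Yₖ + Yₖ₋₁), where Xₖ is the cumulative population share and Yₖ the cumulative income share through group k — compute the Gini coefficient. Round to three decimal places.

Cumulative income shares Yₖ: 0.0150, 0.0310, 0.0540, 0.1230, 0.1930, 0.2750, 0.3640, 0.4950, 0.7020, 1.0000
Σ (Xₖ−Xₖ₋₁)(Yₖ+Yₖ₋₁) = (1/10)(0.0150+0.0000) + (1/10)(0.0310+0.0150) + (1/10)(0.0540+0.0310) + (1/10)(0.1230+0.0540) + (1/10)(0.1930+0.1230) + (1/10)(0.2750+0.1930) + (1/10)(0.3640+0.2750) + (1/10)(0.4950+0.3640) + (1/10)(0.7020+0.4950) + (1/10)(1.0000+0.7020)
  = 0.0015 + 0.0046 + 0.0085 + 0.0177 + 0.0316 + 0.0468 + 0.0639 + 0.0859 + 0.1197 + 0.1702 = 0.5504
G = 1 − 0.5504 = 0.4496

0.450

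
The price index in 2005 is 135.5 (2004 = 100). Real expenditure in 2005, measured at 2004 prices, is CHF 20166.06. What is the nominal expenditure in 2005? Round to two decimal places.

27325.01

Nominal = Real × (Index/100) = 20166.06 × (135.5/100)
        = 20166.06 × 1.355 = 27325.0113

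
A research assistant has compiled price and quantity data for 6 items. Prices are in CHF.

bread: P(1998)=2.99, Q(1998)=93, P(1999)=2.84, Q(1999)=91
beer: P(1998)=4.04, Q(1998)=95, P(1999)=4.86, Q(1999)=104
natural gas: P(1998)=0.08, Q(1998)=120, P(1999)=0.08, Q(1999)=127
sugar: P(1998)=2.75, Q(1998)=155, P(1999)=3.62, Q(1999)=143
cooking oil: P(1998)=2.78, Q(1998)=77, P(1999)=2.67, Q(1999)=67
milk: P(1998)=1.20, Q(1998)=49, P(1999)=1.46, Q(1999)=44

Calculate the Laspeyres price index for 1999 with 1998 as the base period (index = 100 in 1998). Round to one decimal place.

Laspeyres price index uses base-period quantities as weights.
ΣP(1999)·Q(1998) = 2.84×93 + 4.86×95 + 0.08×120 + 3.62×155 + 2.67×77 + 1.46×49 = 264.12 + 461.7 + 9.6 + 561.1 + 205.59 + 71.54 = 1573.65
ΣP(1998)·Q(1998) = 2.99×93 + 4.04×95 + 0.08×120 + 2.75×155 + 2.78×77 + 1.20×49 = 278.07 + 383.8 + 9.6 + 426.25 + 214.06 + 58.8 = 1370.58
Index = 1573.65 / 1370.58 × 100 = 114.8164

114.8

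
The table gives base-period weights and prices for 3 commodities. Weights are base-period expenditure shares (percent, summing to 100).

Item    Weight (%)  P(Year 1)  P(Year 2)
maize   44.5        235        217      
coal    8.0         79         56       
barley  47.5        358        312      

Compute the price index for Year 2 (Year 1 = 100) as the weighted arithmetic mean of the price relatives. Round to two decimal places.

88.16

maize: 44.5 × (217/235) = 44.5 × 0.923404 = 41.0915
coal: 8.0 × (56/79) = 8.0 × 0.708861 = 5.6709
barley: 47.5 × (312/358) = 47.5 × 0.871508 = 41.3966
Index = Σ wᵢ·(p₁ᵢ/p₀ᵢ) = 41.0915 + 5.6709 + 41.3966 = 88.1590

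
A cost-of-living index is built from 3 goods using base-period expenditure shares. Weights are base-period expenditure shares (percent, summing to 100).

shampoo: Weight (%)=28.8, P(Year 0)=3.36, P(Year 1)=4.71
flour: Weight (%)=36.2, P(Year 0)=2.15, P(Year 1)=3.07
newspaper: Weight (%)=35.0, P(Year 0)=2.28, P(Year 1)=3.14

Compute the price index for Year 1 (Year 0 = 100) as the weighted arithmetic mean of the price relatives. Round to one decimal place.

140.3

shampoo: 28.8 × (4.71/3.36) = 28.8 × 1.401786 = 40.3714
flour: 36.2 × (3.07/2.15) = 36.2 × 1.427907 = 51.6902
newspaper: 35.0 × (3.14/2.28) = 35.0 × 1.377193 = 48.2018
Index = Σ wᵢ·(p₁ᵢ/p₀ᵢ) = 40.3714 + 51.6902 + 48.2018 = 140.2634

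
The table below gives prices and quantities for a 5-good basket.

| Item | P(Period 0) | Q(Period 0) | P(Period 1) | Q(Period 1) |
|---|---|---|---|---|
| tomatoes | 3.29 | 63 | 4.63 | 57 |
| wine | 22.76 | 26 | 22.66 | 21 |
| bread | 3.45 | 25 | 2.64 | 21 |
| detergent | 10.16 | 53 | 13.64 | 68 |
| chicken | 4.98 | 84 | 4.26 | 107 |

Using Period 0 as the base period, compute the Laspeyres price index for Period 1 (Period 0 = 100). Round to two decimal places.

Laspeyres price index uses base-period quantities as weights.
ΣP(Period 1)·Q(Period 0) = 4.63×63 + 22.66×26 + 2.64×25 + 13.64×53 + 4.26×84 = 291.69 + 589.16 + 66 + 722.92 + 357.84 = 2027.61
ΣP(Period 0)·Q(Period 0) = 3.29×63 + 22.76×26 + 3.45×25 + 10.16×53 + 4.98×84 = 207.27 + 591.76 + 86.25 + 538.48 + 418.32 = 1842.08
Index = 2027.61 / 1842.08 × 100 = 110.0718

110.07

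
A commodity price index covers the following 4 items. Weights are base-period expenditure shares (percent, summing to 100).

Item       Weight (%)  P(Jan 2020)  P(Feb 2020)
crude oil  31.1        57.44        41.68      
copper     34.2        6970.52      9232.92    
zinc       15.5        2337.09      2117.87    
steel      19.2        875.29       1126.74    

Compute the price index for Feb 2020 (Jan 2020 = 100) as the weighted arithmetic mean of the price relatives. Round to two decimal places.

106.63

crude oil: 31.1 × (41.68/57.44) = 31.1 × 0.725627 = 22.5670
copper: 34.2 × (9232.92/6970.52) = 34.2 × 1.324567 = 45.3002
zinc: 15.5 × (2117.87/2337.09) = 15.5 × 0.906200 = 14.0461
steel: 19.2 × (1126.74/875.29) = 19.2 × 1.287276 = 24.7157
Index = Σ wᵢ·(p₁ᵢ/p₀ᵢ) = 22.5670 + 45.3002 + 14.0461 + 24.7157 = 106.6290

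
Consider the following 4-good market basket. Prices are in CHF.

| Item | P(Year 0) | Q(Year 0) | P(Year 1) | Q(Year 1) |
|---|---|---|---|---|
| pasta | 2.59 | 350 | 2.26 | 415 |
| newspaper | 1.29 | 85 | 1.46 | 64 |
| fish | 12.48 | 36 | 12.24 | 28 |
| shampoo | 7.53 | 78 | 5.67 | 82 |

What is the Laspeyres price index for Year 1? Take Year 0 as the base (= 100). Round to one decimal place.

87.6

Laspeyres price index uses base-period quantities as weights.
ΣP(Year 1)·Q(Year 0) = 2.26×350 + 1.46×85 + 12.24×36 + 5.67×78 = 791 + 124.1 + 440.64 + 442.26 = 1798
ΣP(Year 0)·Q(Year 0) = 2.59×350 + 1.29×85 + 12.48×36 + 7.53×78 = 906.5 + 109.65 + 449.28 + 587.34 = 2052.77
Index = 1798 / 2052.77 × 100 = 87.5890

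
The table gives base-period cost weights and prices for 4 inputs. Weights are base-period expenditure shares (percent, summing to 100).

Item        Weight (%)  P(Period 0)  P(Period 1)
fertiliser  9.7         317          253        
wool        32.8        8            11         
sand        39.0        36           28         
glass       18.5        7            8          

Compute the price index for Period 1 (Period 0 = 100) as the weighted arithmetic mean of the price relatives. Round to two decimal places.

104.32

fertiliser: 9.7 × (253/317) = 9.7 × 0.798107 = 7.7416
wool: 32.8 × (11/8) = 32.8 × 1.375000 = 45.1000
sand: 39.0 × (28/36) = 39.0 × 0.777778 = 30.3333
glass: 18.5 × (8/7) = 18.5 × 1.142857 = 21.1429
Index = Σ wᵢ·(p₁ᵢ/p₀ᵢ) = 7.7416 + 45.1000 + 30.3333 + 21.1429 = 104.3178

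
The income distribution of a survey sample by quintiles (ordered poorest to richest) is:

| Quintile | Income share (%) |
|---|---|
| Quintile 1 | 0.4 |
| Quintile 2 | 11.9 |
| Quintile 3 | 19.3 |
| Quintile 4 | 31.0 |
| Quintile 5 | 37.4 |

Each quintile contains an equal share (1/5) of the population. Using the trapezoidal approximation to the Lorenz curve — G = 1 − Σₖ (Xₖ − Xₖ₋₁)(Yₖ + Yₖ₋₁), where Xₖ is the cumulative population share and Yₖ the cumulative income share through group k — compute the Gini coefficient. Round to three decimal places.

Cumulative income shares Yₖ: 0.0040, 0.1230, 0.3160, 0.6260, 1.0000
Σ (Xₖ−Xₖ₋₁)(Yₖ+Yₖ₋₁) = (1/5)(0.0040+0.0000) + (1/5)(0.1230+0.0040) + (1/5)(0.3160+0.1230) + (1/5)(0.6260+0.3160) + (1/5)(1.0000+0.6260)
  = 0.0008 + 0.0254 + 0.0878 + 0.1884 + 0.3252 = 0.6276
G = 1 − 0.6276 = 0.3724

0.372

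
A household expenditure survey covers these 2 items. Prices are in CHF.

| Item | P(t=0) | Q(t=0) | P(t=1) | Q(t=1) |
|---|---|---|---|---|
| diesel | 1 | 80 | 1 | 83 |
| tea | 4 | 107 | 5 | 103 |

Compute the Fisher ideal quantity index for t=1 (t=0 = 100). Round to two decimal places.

97.34

Laspeyres component (base-period weights):
ΣP(t=0)Q(t=1) = 1×83 + 4×103 = 83 + 412 = 495
ΣP(t=0)Q(t=0) = 1×80 + 4×107 = 80 + 428 = 508
L = 495 / 508 × 100 = 97.4409
Paasche component (current-period weights):
ΣP(t=1)Q(t=1) = 1×83 + 5×103 = 83 + 515 = 598
ΣP(t=1)Q(t=0) = 1×80 + 5×107 = 80 + 535 = 615
P = 598 / 615 × 100 = 97.2358
Fisher = √(L × P) = √(97.4409 × 97.2358) = 97.3383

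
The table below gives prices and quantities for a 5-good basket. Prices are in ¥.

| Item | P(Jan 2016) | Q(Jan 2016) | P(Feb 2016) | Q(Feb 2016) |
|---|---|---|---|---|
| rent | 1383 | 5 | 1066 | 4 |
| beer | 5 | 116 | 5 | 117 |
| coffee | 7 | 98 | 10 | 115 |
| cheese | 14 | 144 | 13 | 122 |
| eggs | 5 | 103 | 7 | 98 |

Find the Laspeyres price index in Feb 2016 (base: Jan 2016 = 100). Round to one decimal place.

Laspeyres price index uses base-period quantities as weights.
ΣP(Feb 2016)·Q(Jan 2016) = 1066×5 + 5×116 + 10×98 + 13×144 + 7×103 = 5330 + 580 + 980 + 1872 + 721 = 9483
ΣP(Jan 2016)·Q(Jan 2016) = 1383×5 + 5×116 + 7×98 + 14×144 + 5×103 = 6915 + 580 + 686 + 2016 + 515 = 10712
Index = 9483 / 10712 × 100 = 88.5269

88.5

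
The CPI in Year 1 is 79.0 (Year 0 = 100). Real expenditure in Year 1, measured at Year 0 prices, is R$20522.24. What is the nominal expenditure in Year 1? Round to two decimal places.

16212.57

Nominal = Real × (Index/100) = 20522.24 × (79.0/100)
        = 20522.24 × 0.790 = 16212.5696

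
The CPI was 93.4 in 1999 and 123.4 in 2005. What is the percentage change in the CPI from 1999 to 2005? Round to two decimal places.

32.12%

Change = (123.4 − 93.4) / 93.4 × 100
       = 30.0 / 93.4 × 100 = 32.1199%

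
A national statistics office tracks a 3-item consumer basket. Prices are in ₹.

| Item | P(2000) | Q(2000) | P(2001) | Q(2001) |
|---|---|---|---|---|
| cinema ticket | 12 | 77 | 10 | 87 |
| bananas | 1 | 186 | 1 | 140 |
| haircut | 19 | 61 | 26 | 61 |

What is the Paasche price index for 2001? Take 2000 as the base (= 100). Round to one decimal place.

110.8

Paasche price index uses current-period quantities as weights.
ΣP(2001)·Q(2001) = 10×87 + 1×140 + 26×61 = 870 + 140 + 1586 = 2596
ΣP(2000)·Q(2001) = 12×87 + 1×140 + 19×61 = 1044 + 140 + 1159 = 2343
Index = 2596 / 2343 × 100 = 110.7981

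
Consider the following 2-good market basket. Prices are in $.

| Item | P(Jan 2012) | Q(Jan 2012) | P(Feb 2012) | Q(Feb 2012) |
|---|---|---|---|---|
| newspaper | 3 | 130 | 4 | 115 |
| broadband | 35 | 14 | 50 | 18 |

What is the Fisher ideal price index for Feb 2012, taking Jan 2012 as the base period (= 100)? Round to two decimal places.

139.06

Laspeyres component (base-period weights):
ΣP(Feb 2012)Q(Jan 2012) = 4×130 + 50×14 = 520 + 700 = 1220
ΣP(Jan 2012)Q(Jan 2012) = 3×130 + 35×14 = 390 + 490 = 880
L = 1220 / 880 × 100 = 138.6364
Paasche component (current-period weights):
ΣP(Feb 2012)Q(Feb 2012) = 4×115 + 50×18 = 460 + 900 = 1360
ΣP(Jan 2012)Q(Feb 2012) = 3×115 + 35×18 = 345 + 630 = 975
P = 1360 / 975 × 100 = 139.4872
Fisher = √(L × P) = √(138.6364 × 139.4872) = 139.0611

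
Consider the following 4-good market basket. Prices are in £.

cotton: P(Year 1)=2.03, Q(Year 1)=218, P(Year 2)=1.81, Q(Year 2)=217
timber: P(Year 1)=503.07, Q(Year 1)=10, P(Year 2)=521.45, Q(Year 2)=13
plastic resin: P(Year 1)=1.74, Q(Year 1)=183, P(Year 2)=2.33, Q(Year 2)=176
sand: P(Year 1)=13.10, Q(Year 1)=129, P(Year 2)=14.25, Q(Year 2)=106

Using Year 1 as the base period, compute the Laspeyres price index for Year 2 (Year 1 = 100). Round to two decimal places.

Laspeyres price index uses base-period quantities as weights.
ΣP(Year 2)·Q(Year 1) = 1.81×218 + 521.45×10 + 2.33×183 + 14.25×129 = 394.58 + 5214.5 + 426.39 + 1838.25 = 7873.72
ΣP(Year 1)·Q(Year 1) = 2.03×218 + 503.07×10 + 1.74×183 + 13.10×129 = 442.54 + 5030.7 + 318.42 + 1689.9 = 7481.56
Index = 7873.72 / 7481.56 × 100 = 105.2417

105.24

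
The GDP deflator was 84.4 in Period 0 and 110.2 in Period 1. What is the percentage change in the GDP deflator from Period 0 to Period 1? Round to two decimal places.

Change = (110.2 − 84.4) / 84.4 × 100
       = 25.8 / 84.4 × 100 = 30.5687%

30.57%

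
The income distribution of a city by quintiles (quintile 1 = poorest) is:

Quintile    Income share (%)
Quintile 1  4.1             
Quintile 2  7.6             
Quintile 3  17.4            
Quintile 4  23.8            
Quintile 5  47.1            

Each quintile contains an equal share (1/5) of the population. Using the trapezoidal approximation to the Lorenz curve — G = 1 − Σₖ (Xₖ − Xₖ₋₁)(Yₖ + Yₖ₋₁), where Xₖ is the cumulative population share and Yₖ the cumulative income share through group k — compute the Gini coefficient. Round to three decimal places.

Cumulative income shares Yₖ: 0.0410, 0.1170, 0.2910, 0.5290, 1.0000
Σ (Xₖ−Xₖ₋₁)(Yₖ+Yₖ₋₁) = (1/5)(0.0410+0.0000) + (1/5)(0.1170+0.0410) + (1/5)(0.2910+0.1170) + (1/5)(0.5290+0.2910) + (1/5)(1.0000+0.5290)
  = 0.0082 + 0.0316 + 0.0816 + 0.1640 + 0.3058 = 0.5912
G = 1 − 0.5912 = 0.4088

0.409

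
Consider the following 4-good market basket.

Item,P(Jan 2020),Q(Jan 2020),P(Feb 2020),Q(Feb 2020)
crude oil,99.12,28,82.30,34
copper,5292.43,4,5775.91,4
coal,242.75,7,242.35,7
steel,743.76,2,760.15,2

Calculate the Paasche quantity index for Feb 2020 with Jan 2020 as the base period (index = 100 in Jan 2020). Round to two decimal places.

Paasche quantity index uses current-period prices as weights.
ΣP(Feb 2020)·Q(Feb 2020) = 82.30×34 + 5775.91×4 + 242.35×7 + 760.15×2 = 2798.2 + 23103.64 + 1696.45 + 1520.3 = 29118.59
ΣP(Feb 2020)·Q(Jan 2020) = 82.30×28 + 5775.91×4 + 242.35×7 + 760.15×2 = 2304.4 + 23103.64 + 1696.45 + 1520.3 = 28624.79
Index = 29118.59 / 28624.79 × 100 = 101.7251

101.73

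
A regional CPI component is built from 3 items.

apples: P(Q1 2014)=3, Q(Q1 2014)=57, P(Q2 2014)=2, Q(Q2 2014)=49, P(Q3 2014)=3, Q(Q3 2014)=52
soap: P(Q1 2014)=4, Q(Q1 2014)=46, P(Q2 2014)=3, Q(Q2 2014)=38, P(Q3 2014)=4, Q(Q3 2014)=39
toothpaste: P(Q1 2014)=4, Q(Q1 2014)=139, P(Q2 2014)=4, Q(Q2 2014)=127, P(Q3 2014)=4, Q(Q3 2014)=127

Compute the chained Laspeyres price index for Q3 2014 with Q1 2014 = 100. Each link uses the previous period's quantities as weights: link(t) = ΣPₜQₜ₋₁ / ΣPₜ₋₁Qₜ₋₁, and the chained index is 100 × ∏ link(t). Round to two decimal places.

Link Q1 2014→Q2 2014:
ΣP(Q2 2014)Q(Q1 2014) = 2×57 + 3×46 + 4×139 = 114 + 138 + 556 = 808
ΣP(Q1 2014)Q(Q1 2014) = 3×57 + 4×46 + 4×139 = 171 + 184 + 556 = 911
link = 808/911 = 0.886937
Link Q2 2014→Q3 2014:
ΣP(Q3 2014)Q(Q2 2014) = 3×49 + 4×38 + 4×127 = 147 + 152 + 508 = 807
ΣP(Q2 2014)Q(Q2 2014) = 2×49 + 3×38 + 4×127 = 98 + 114 + 508 = 720
link = 807/720 = 1.120833
Chained index = 100 × 0.886937 × 1.120833 = 99.4109

99.41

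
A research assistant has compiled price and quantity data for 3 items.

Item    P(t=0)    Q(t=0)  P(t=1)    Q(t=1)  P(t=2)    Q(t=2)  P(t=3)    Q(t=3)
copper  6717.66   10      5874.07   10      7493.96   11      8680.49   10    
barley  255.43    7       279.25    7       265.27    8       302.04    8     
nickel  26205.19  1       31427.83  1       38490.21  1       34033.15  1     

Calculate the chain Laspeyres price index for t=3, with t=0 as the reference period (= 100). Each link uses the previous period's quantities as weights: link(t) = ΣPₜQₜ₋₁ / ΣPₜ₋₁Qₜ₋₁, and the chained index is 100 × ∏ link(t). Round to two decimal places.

Link t=0→t=1:
ΣP(t=1)Q(t=0) = 5874.07×10 + 279.25×7 + 31427.83×1 = 58740.7 + 1954.75 + 31427.83 = 92123.28
ΣP(t=0)Q(t=0) = 6717.66×10 + 255.43×7 + 26205.19×1 = 67176.6 + 1788.01 + 26205.19 = 95169.8
link = 92123.28/95169.8 = 0.967989
Link t=1→t=2:
ΣP(t=2)Q(t=1) = 7493.96×10 + 265.27×7 + 38490.21×1 = 74939.6 + 1856.89 + 38490.21 = 115286.7
ΣP(t=1)Q(t=1) = 5874.07×10 + 279.25×7 + 31427.83×1 = 58740.7 + 1954.75 + 31427.83 = 92123.28
link = 115286.7/92123.28 = 1.251439
Link t=2→t=3:
ΣP(t=3)Q(t=2) = 8680.49×11 + 302.04×8 + 34033.15×1 = 95485.39 + 2416.32 + 34033.15 = 131934.86
ΣP(t=2)Q(t=2) = 7493.96×11 + 265.27×8 + 38490.21×1 = 82433.56 + 2122.16 + 38490.21 = 123045.93
link = 131934.86/123045.93 = 1.072241
Chained index = 100 × 0.967989 × 1.251439 × 1.072241 = 129.8890

129.89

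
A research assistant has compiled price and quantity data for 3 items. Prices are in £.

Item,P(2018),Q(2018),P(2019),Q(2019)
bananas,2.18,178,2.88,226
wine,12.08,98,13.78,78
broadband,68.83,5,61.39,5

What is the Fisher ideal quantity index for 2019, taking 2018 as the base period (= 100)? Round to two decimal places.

Laspeyres component (base-period weights):
ΣP(2018)Q(2019) = 2.18×226 + 12.08×78 + 68.83×5 = 492.68 + 942.24 + 344.15 = 1779.07
ΣP(2018)Q(2018) = 2.18×178 + 12.08×98 + 68.83×5 = 388.04 + 1183.84 + 344.15 = 1916.03
L = 1779.07 / 1916.03 × 100 = 92.8519
Paasche component (current-period weights):
ΣP(2019)Q(2019) = 2.88×226 + 13.78×78 + 61.39×5 = 650.88 + 1074.84 + 306.95 = 2032.67
ΣP(2019)Q(2018) = 2.88×178 + 13.78×98 + 61.39×5 = 512.64 + 1350.44 + 306.95 = 2170.03
P = 2032.67 / 2170.03 × 100 = 93.6701
Fisher = √(L × P) = √(92.8519 × 93.6701) = 93.2601

93.26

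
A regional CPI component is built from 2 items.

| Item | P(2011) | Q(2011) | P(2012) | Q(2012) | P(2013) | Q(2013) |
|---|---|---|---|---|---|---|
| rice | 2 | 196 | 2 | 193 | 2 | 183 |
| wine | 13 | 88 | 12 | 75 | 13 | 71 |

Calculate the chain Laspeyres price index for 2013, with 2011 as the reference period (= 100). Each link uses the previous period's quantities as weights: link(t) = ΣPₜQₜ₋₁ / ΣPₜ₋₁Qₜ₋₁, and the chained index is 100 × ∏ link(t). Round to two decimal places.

Link 2011→2012:
ΣP(2012)Q(2011) = 2×196 + 12×88 = 392 + 1056 = 1448
ΣP(2011)Q(2011) = 2×196 + 13×88 = 392 + 1144 = 1536
link = 1448/1536 = 0.942708
Link 2012→2013:
ΣP(2013)Q(2012) = 2×193 + 13×75 = 386 + 975 = 1361
ΣP(2012)Q(2012) = 2×193 + 12×75 = 386 + 900 = 1286
link = 1361/1286 = 1.058320
Chained index = 100 × 0.942708 × 1.058320 = 99.7687

99.77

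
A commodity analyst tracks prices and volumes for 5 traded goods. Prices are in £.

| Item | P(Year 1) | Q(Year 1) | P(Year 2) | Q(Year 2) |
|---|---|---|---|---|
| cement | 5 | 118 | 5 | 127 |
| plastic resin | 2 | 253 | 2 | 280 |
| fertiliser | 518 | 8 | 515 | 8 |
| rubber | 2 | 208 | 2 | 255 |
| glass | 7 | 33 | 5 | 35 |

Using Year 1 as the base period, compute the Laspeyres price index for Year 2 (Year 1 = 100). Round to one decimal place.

98.5

Laspeyres price index uses base-period quantities as weights.
ΣP(Year 2)·Q(Year 1) = 5×118 + 2×253 + 515×8 + 2×208 + 5×33 = 590 + 506 + 4120 + 416 + 165 = 5797
ΣP(Year 1)·Q(Year 1) = 5×118 + 2×253 + 518×8 + 2×208 + 7×33 = 590 + 506 + 4144 + 416 + 231 = 5887
Index = 5797 / 5887 × 100 = 98.4712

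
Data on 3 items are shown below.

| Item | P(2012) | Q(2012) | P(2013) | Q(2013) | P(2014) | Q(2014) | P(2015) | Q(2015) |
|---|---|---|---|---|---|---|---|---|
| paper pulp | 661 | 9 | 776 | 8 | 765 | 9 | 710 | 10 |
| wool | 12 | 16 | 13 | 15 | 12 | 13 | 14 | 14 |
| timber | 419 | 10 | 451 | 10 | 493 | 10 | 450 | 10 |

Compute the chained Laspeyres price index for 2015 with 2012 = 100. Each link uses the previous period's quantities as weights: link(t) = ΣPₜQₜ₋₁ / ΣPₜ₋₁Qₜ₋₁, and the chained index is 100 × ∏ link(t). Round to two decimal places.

107.81

Link 2012→2013:
ΣP(2013)Q(2012) = 776×9 + 13×16 + 451×10 = 6984 + 208 + 4510 = 11702
ΣP(2012)Q(2012) = 661×9 + 12×16 + 419×10 = 5949 + 192 + 4190 = 10331
link = 11702/10331 = 1.132707
Link 2013→2014:
ΣP(2014)Q(2013) = 765×8 + 12×15 + 493×10 = 6120 + 180 + 4930 = 11230
ΣP(2013)Q(2013) = 776×8 + 13×15 + 451×10 = 6208 + 195 + 4510 = 10913
link = 11230/10913 = 1.029048
Link 2014→2015:
ΣP(2015)Q(2014) = 710×9 + 14×13 + 450×10 = 6390 + 182 + 4500 = 11072
ΣP(2014)Q(2014) = 765×9 + 12×13 + 493×10 = 6885 + 156 + 4930 = 11971
link = 11072/11971 = 0.924902
Chained index = 100 × 1.132707 × 1.029048 × 0.924902 = 107.8075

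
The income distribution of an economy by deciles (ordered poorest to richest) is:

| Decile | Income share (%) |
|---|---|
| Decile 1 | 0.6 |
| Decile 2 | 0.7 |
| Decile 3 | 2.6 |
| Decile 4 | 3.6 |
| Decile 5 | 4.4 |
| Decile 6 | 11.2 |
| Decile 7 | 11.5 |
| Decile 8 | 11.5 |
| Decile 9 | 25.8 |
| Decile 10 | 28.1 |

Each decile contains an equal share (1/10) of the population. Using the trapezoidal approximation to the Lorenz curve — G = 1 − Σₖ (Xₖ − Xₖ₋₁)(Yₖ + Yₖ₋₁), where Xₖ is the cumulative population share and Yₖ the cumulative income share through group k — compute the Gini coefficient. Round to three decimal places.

Cumulative income shares Yₖ: 0.0060, 0.0130, 0.0390, 0.0750, 0.1190, 0.2310, 0.3460, 0.4610, 0.7190, 1.0000
Σ (Xₖ−Xₖ₋₁)(Yₖ+Yₖ₋₁) = (1/10)(0.0060+0.0000) + (1/10)(0.0130+0.0060) + (1/10)(0.0390+0.0130) + (1/10)(0.0750+0.0390) + (1/10)(0.1190+0.0750) + (1/10)(0.2310+0.1190) + (1/10)(0.3460+0.2310) + (1/10)(0.4610+0.3460) + (1/10)(0.7190+0.4610) + (1/10)(1.0000+0.7190)
  = 0.0006 + 0.0019 + 0.0052 + 0.0114 + 0.0194 + 0.0350 + 0.0577 + 0.0807 + 0.1180 + 0.1719 = 0.5018
G = 1 − 0.5018 = 0.4982

0.498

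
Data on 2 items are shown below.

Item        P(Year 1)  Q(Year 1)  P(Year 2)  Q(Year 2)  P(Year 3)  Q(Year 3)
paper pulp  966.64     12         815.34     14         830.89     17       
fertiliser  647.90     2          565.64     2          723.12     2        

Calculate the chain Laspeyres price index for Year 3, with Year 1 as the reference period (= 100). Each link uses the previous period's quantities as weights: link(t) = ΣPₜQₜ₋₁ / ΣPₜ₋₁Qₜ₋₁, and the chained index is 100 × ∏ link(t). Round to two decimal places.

88.24

Link Year 1→Year 2:
ΣP(Year 2)Q(Year 1) = 815.34×12 + 565.64×2 = 9784.08 + 1131.28 = 10915.36
ΣP(Year 1)Q(Year 1) = 966.64×12 + 647.90×2 = 11599.68 + 1295.8 = 12895.48
link = 10915.36/12895.48 = 0.846449
Link Year 2→Year 3:
ΣP(Year 3)Q(Year 2) = 830.89×14 + 723.12×2 = 11632.46 + 1446.24 = 13078.7
ΣP(Year 2)Q(Year 2) = 815.34×14 + 565.64×2 = 11414.76 + 1131.28 = 12546.04
link = 13078.7/12546.04 = 1.042456
Chained index = 100 × 0.846449 × 1.042456 = 88.2386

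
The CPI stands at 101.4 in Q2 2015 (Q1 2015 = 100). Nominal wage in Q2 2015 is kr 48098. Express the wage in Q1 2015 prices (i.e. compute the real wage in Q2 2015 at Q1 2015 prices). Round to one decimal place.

47433.9

Real = Nominal ÷ (Index/100) = 48098 ÷ (101.4/100)
     = 48098 ÷ 1.014 = 47433.9250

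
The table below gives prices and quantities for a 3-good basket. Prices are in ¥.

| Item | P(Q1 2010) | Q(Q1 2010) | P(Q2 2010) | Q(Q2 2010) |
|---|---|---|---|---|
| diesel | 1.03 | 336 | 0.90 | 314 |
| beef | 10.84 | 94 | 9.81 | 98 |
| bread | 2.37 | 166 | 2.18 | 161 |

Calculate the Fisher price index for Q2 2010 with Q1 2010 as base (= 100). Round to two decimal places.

Laspeyres component (base-period weights):
ΣP(Q2 2010)Q(Q1 2010) = 0.90×336 + 9.81×94 + 2.18×166 = 302.4 + 922.14 + 361.88 = 1586.42
ΣP(Q1 2010)Q(Q1 2010) = 1.03×336 + 10.84×94 + 2.37×166 = 346.08 + 1018.96 + 393.42 = 1758.46
L = 1586.42 / 1758.46 × 100 = 90.2164
Paasche component (current-period weights):
ΣP(Q2 2010)Q(Q2 2010) = 0.90×314 + 9.81×98 + 2.18×161 = 282.6 + 961.38 + 350.98 = 1594.96
ΣP(Q1 2010)Q(Q2 2010) = 1.03×314 + 10.84×98 + 2.37×161 = 323.42 + 1062.32 + 381.57 = 1767.31
P = 1594.96 / 1767.31 × 100 = 90.2479
Fisher = √(L × P) = √(90.2164 × 90.2479) = 90.2322

90.23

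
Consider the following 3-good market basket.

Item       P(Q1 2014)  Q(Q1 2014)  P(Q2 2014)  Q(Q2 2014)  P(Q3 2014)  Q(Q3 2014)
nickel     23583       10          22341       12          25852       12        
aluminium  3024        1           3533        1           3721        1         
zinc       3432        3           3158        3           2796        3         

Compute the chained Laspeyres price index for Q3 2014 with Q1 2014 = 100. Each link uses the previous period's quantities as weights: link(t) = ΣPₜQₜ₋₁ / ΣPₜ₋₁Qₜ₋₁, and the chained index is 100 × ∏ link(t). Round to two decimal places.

108.81

Link Q1 2014→Q2 2014:
ΣP(Q2 2014)Q(Q1 2014) = 22341×10 + 3533×1 + 3158×3 = 223410 + 3533 + 9474 = 236417
ΣP(Q1 2014)Q(Q1 2014) = 23583×10 + 3024×1 + 3432×3 = 235830 + 3024 + 10296 = 249150
link = 236417/249150 = 0.948894
Link Q2 2014→Q3 2014:
ΣP(Q3 2014)Q(Q2 2014) = 25852×12 + 3721×1 + 2796×3 = 310224 + 3721 + 8388 = 322333
ΣP(Q2 2014)Q(Q2 2014) = 22341×12 + 3533×1 + 3158×3 = 268092 + 3533 + 9474 = 281099
link = 322333/281099 = 1.146689
Chained index = 100 × 0.948894 × 1.146689 = 108.8086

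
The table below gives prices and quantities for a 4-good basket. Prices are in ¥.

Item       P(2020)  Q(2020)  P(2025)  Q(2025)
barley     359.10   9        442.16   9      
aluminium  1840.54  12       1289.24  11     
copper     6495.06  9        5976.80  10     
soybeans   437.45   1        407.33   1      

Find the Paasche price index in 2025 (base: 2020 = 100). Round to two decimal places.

88.15

Paasche price index uses current-period quantities as weights.
ΣP(2025)·Q(2025) = 442.16×9 + 1289.24×11 + 5976.80×10 + 407.33×1 = 3979.44 + 14181.64 + 59768 + 407.33 = 78336.41
ΣP(2020)·Q(2025) = 359.10×9 + 1840.54×11 + 6495.06×10 + 437.45×1 = 3231.9 + 20245.94 + 64950.6 + 437.45 = 88865.89
Index = 78336.41 / 88865.89 × 100 = 88.1513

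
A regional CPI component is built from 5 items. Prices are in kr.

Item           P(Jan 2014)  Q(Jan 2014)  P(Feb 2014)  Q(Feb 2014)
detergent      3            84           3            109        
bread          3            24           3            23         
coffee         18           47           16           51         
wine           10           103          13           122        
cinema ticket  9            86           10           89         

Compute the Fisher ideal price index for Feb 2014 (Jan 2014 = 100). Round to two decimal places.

110.35

Laspeyres component (base-period weights):
ΣP(Feb 2014)Q(Jan 2014) = 3×84 + 3×24 + 16×47 + 13×103 + 10×86 = 252 + 72 + 752 + 1339 + 860 = 3275
ΣP(Jan 2014)Q(Jan 2014) = 3×84 + 3×24 + 18×47 + 10×103 + 9×86 = 252 + 72 + 846 + 1030 + 774 = 2974
L = 3275 / 2974 × 100 = 110.1210
Paasche component (current-period weights):
ΣP(Feb 2014)Q(Feb 2014) = 3×109 + 3×23 + 16×51 + 13×122 + 10×89 = 327 + 69 + 816 + 1586 + 890 = 3688
ΣP(Jan 2014)Q(Feb 2014) = 3×109 + 3×23 + 18×51 + 10×122 + 9×89 = 327 + 69 + 918 + 1220 + 801 = 3335
P = 3688 / 3335 × 100 = 110.5847
Fisher = √(L × P) = √(110.1210 × 110.5847) = 110.3526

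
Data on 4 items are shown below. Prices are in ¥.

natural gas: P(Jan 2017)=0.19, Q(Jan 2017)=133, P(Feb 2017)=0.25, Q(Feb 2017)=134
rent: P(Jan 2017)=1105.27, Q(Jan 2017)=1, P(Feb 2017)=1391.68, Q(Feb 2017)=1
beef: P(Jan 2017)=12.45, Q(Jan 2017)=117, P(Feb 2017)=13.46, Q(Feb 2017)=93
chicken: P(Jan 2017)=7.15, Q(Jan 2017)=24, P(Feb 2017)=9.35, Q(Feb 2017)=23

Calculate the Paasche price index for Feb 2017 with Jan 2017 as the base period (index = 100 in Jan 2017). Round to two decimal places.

Paasche price index uses current-period quantities as weights.
ΣP(Feb 2017)·Q(Feb 2017) = 0.25×134 + 1391.68×1 + 13.46×93 + 9.35×23 = 33.5 + 1391.68 + 1251.78 + 215.05 = 2892.01
ΣP(Jan 2017)·Q(Feb 2017) = 0.19×134 + 1105.27×1 + 12.45×93 + 7.15×23 = 25.46 + 1105.27 + 1157.85 + 164.45 = 2453.03
Index = 2892.01 / 2453.03 × 100 = 117.8954

117.90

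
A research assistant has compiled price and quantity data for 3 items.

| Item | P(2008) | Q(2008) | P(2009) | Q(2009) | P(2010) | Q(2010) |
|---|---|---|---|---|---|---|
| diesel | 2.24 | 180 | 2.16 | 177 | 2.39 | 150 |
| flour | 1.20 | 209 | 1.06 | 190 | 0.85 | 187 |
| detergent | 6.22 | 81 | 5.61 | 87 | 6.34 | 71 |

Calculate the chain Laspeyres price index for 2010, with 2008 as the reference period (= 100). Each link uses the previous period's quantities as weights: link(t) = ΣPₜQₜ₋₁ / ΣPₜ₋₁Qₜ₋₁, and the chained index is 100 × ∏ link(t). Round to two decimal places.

97.48

Link 2008→2009:
ΣP(2009)Q(2008) = 2.16×180 + 1.06×209 + 5.61×81 = 388.8 + 221.54 + 454.41 = 1064.75
ΣP(2008)Q(2008) = 2.24×180 + 1.20×209 + 6.22×81 = 403.2 + 250.8 + 503.82 = 1157.82
link = 1064.75/1157.82 = 0.919616
Link 2009→2010:
ΣP(2010)Q(2009) = 2.39×177 + 0.85×190 + 6.34×87 = 423.03 + 161.5 + 551.58 = 1136.11
ΣP(2009)Q(2009) = 2.16×177 + 1.06×190 + 5.61×87 = 382.32 + 201.4 + 488.07 = 1071.79
link = 1136.11/1071.79 = 1.060012
Chained index = 100 × 0.919616 × 1.060012 = 97.4804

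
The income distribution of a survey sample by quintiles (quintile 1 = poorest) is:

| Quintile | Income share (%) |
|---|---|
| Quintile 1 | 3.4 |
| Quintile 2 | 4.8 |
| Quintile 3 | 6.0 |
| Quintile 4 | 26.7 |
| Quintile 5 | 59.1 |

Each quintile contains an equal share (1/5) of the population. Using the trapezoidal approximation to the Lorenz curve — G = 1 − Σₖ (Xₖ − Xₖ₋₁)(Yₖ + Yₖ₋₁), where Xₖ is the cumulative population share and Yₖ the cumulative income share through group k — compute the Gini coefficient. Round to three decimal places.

Cumulative income shares Yₖ: 0.0340, 0.0820, 0.1420, 0.4090, 1.0000
Σ (Xₖ−Xₖ₋₁)(Yₖ+Yₖ₋₁) = (1/5)(0.0340+0.0000) + (1/5)(0.0820+0.0340) + (1/5)(0.1420+0.0820) + (1/5)(0.4090+0.1420) + (1/5)(1.0000+0.4090)
  = 0.0068 + 0.0232 + 0.0448 + 0.1102 + 0.2818 = 0.4668
G = 1 − 0.4668 = 0.5332

0.533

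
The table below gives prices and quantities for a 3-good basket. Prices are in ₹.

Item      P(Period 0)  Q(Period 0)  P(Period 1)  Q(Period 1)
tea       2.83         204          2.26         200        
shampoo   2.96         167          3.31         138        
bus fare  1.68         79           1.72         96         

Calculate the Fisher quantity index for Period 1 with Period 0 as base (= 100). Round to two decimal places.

Laspeyres component (base-period weights):
ΣP(Period 0)Q(Period 1) = 2.83×200 + 2.96×138 + 1.68×96 = 566 + 408.48 + 161.28 = 1135.76
ΣP(Period 0)Q(Period 0) = 2.83×204 + 2.96×167 + 1.68×79 = 577.32 + 494.32 + 132.72 = 1204.36
L = 1135.76 / 1204.36 × 100 = 94.3040
Paasche component (current-period weights):
ΣP(Period 1)Q(Period 1) = 2.26×200 + 3.31×138 + 1.72×96 = 452 + 456.78 + 165.12 = 1073.9
ΣP(Period 1)Q(Period 0) = 2.26×204 + 3.31×167 + 1.72×79 = 461.04 + 552.77 + 135.88 = 1149.69
P = 1073.9 / 1149.69 × 100 = 93.4078
Fisher = √(L × P) = √(94.3040 × 93.4078) = 93.8548

93.85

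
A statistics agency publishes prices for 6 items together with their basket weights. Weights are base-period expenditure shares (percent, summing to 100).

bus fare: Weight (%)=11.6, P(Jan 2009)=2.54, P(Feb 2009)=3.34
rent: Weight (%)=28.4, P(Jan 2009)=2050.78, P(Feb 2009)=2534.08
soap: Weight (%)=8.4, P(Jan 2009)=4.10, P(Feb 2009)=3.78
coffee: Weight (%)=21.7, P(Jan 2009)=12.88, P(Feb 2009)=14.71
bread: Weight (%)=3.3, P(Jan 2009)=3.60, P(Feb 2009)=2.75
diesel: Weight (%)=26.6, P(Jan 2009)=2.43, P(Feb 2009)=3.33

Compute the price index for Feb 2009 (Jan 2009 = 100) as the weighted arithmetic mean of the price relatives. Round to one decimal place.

bus fare: 11.6 × (3.34/2.54) = 11.6 × 1.314961 = 15.2535
rent: 28.4 × (2534.08/2050.78) = 28.4 × 1.235666 = 35.0929
soap: 8.4 × (3.78/4.10) = 8.4 × 0.921951 = 7.7444
coffee: 21.7 × (14.71/12.88) = 21.7 × 1.142081 = 24.7832
bread: 3.3 × (2.75/3.60) = 3.3 × 0.763889 = 2.5208
diesel: 26.6 × (3.33/2.43) = 26.6 × 1.370370 = 36.4519
Index = Σ wᵢ·(p₁ᵢ/p₀ᵢ) = 15.2535 + 35.0929 + 7.7444 + 24.7832 + 2.5208 + 36.4519 = 121.8467

121.8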